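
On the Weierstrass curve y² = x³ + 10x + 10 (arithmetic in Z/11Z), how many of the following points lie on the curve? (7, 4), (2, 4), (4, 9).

(7, 4): 4² ≡ 5, rhs ≡ 5 → on.
(2, 4): 4² ≡ 5, rhs ≡ 5 → on.
(4, 9): 9² ≡ 4, rhs ≡ 4 → on.

3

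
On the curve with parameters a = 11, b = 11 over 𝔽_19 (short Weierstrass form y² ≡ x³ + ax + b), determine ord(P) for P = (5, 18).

8

2P: tangent at (5, 18): λ = (3·5² + 11)/(2·18) ≡ 10/17. 17⁻¹ ≡ 9 (mod 19), so λ ≡ 10·9 ≡ 14.
  x = λ² - 5 - 5 = 196 - 10 ≡ 15; y = λ·(5 - 15) - 18 ≡ 13. → (15, 13)
3P: (15, 13) + (5, 18). λ = (18 - 13)/(5 - 15) ≡ 5/9 mod 19. 9⁻¹ ≡ 17 (mod 19) since 9·17 = 153 ≡ 1, so λ ≡ 9.
  x = λ² - 15 - 5 = 81 - 20 ≡ 4; y = λ·(15 - 4) - 13 ≡ 10. → (4, 10)
4P: (4, 10) + (5, 18). λ = (18 - 10)/(5 - 4) ≡ 8/1 mod 19. 1⁻¹ ≡ 1 (mod 19) since 1·1 = 1 ≡ 1, so λ ≡ 8.
  x = λ² - 4 - 5 = 64 - 9 ≡ 17; y = λ·(4 - 17) - 10 ≡ 0. → (17, 0)
5P: (17, 0) + (5, 18). λ = (18 - 0)/(5 - 17) ≡ 18/7 mod 19. 7⁻¹ ≡ 11 (mod 19) since 7·11 = 77 ≡ 1, so λ ≡ 8.
  x = λ² - 17 - 5 = 64 - 22 ≡ 4; y = λ·(17 - 4) - 0 ≡ 9. → (4, 9)
6P: (4, 9) + (5, 18). λ = (18 - 9)/(5 - 4) ≡ 9/1 mod 19. 1⁻¹ ≡ 1 (mod 19), so λ ≡ 9.
  x = λ² - 4 - 5 = 81 - 9 ≡ 15; y = λ·(4 - 15) - 9 ≡ 6. → (15, 6)
7P: (15, 6) + (5, 18). λ = (18 - 6)/(5 - 15) ≡ 12/9 mod 19. 9⁻¹ ≡ 17 (mod 19), so λ ≡ 14.
  x = λ² - 15 - 5 = 196 - 20 ≡ 5; y = λ·(15 - 5) - 6 ≡ 1. → (5, 1)
8P: (5, 1) + (5, 18): same x and y₁ ≡ -y₂, so the sum is the point at infinity.
8P = the point at infinity, so the order is 8.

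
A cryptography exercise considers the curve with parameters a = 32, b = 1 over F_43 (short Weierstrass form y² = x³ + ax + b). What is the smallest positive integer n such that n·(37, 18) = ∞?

2P: tangent at (37, 18): λ = (3·37² + 32)/(2·18) ≡ 11/36. 36⁻¹ ≡ 6 (mod 43) since 36·6 = 216 ≡ 1, so λ ≡ 11·6 ≡ 23.
  x = λ² - 37 - 37 = 529 - 74 ≡ 25; y = λ·(37 - 25) - 18 ≡ 0. → (25, 0)
3P: (25, 0) + (37, 18). λ = (18 - 0)/(37 - 25) ≡ 18/12 mod 43. 12⁻¹ ≡ 18 (mod 43), so λ ≡ 23.
  x = λ² - 25 - 37 = 529 - 62 ≡ 37; y = λ·(25 - 37) - 0 ≡ 25. → (37, 25)
4P: (37, 25) + (37, 18): same x and y₁ ≡ -y₂, so the sum is ∞.
4P = ∞, so the order is 4.

4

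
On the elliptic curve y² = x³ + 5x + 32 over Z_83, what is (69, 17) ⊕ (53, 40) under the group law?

(69, 17) + (53, 40). λ = (40 - 17)/(53 - 69) ≡ 23/67 mod 83. 67⁻¹ ≡ 57 (mod 83), so λ ≡ 66.
  x = λ² - 69 - 53 = 4356 - 122 ≡ 1; y = λ·(69 - 1) - 17 ≡ 72. → (1, 72)

(1, 72)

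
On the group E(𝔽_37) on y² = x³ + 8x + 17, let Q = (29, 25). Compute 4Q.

O

Repeated addition: build up to 4Q.
2Q: tangent at (29, 25): λ = (3·29² + 8)/(2·25) ≡ 15/13. 13⁻¹ ≡ 20 (mod 37), so λ ≡ 15·20 ≡ 4.
  x = λ² - 29 - 29 = 16 - 58 ≡ 32; y = λ·(29 - 32) - 25 ≡ 0. → (32, 0)
3Q: (32, 0) + (29, 25). λ = (25 - 0)/(29 - 32) ≡ 25/34 mod 37. 34⁻¹ ≡ 12 (mod 37) since 34·12 = 408 ≡ 1, so λ ≡ 4.
  x = λ² - 32 - 29 = 16 - 61 ≡ 29; y = λ·(32 - 29) - 0 ≡ 12. → (29, 12)
4Q: (29, 12) + (29, 25): same x and y₁ ≡ -y₂, so the sum is the point at infinity.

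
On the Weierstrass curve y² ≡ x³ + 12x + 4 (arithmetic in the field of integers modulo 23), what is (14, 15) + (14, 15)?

(4, 1)

tangent at (14, 15): λ = (3·14² + 12)/(2·15) ≡ 2/7. 7⁻¹ ≡ 10 (mod 23), so λ ≡ 2·10 ≡ 20.
  x = λ² - 14 - 14 = 400 - 28 ≡ 4; y = λ·(14 - 4) - 15 ≡ 1. → (4, 1)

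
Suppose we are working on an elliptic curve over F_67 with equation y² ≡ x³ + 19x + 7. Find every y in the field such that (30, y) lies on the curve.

24, 43

x³ + 19x + 7 = 27577 ≡ 40 (mod 67).
Square roots of 40 mod 67: 24 and 43 (since 24² = 576 ≡ 40).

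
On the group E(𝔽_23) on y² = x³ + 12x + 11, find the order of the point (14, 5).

11

2P: tangent at (14, 5): λ = (3·14² + 12)/(2·5) ≡ 2/10. 10⁻¹ ≡ 7 (mod 23) since 10·7 = 70 ≡ 1, so λ ≡ 2·7 ≡ 14.
  x = λ² - 14 - 14 = 196 - 28 ≡ 7; y = λ·(14 - 7) - 5 ≡ 1. → (7, 1)
3P: (7, 1) + (14, 5). λ = (5 - 1)/(14 - 7) ≡ 4/7 mod 23. 7⁻¹ ≡ 10 (mod 23), so λ ≡ 17.
  x = λ² - 7 - 14 = 289 - 21 ≡ 15; y = λ·(7 - 15) - 1 ≡ 1. → (15, 1)
4P: (15, 1) + (14, 5). λ = (5 - 1)/(14 - 15) ≡ 4/22 mod 23. 22⁻¹ ≡ 22 (mod 23), so λ ≡ 19.
  x = λ² - 15 - 14 = 361 - 29 ≡ 10; y = λ·(15 - 10) - 1 ≡ 2. → (10, 2)
5P: (10, 2) + (14, 5). λ = (5 - 2)/(14 - 10) ≡ 3/4 mod 23. 4⁻¹ ≡ 6 (mod 23), so λ ≡ 18.
  x = λ² - 10 - 14 = 324 - 24 ≡ 1; y = λ·(10 - 1) - 2 ≡ 22. → (1, 22)
6P: (1, 22) + (14, 5). λ = (5 - 22)/(14 - 1) ≡ 6/13 mod 23. 13⁻¹ ≡ 16 (mod 23), so λ ≡ 4.
  x = λ² - 1 - 14 = 16 - 15 ≡ 1; y = λ·(1 - 1) - 22 ≡ 1. → (1, 1)
7P: (1, 1) + (14, 5). λ = (5 - 1)/(14 - 1) ≡ 4/13 mod 23. 13⁻¹ ≡ 16 (mod 23), so λ ≡ 18.
  x = λ² - 1 - 14 = 324 - 15 ≡ 10; y = λ·(1 - 10) - 1 ≡ 21. → (10, 21)
8P: (10, 21) + (14, 5). λ = (5 - 21)/(14 - 10) ≡ 7/4 mod 23. 4⁻¹ ≡ 6 (mod 23), so λ ≡ 19.
  x = λ² - 10 - 14 = 361 - 24 ≡ 15; y = λ·(10 - 15) - 21 ≡ 22. → (15, 22)
9P: (15, 22) + (14, 5). λ = (5 - 22)/(14 - 15) ≡ 6/22 mod 23. 22⁻¹ ≡ 22 (mod 23), so λ ≡ 17.
  x = λ² - 15 - 14 = 289 - 29 ≡ 7; y = λ·(15 - 7) - 22 ≡ 22. → (7, 22)
10P: (7, 22) + (14, 5). λ = (5 - 22)/(14 - 7) ≡ 6/7 mod 23. 7⁻¹ ≡ 10 (mod 23) since 7·10 = 70 ≡ 1, so λ ≡ 14.
  x = λ² - 7 - 14 = 196 - 21 ≡ 14; y = λ·(7 - 14) - 22 ≡ 18. → (14, 18)
11P: (14, 18) + (14, 5): same x and y₁ ≡ -y₂, so the sum is O.
11P = O, so the order is 11.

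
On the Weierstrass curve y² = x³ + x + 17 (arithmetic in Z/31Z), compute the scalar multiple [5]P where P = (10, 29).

Repeated addition: build up to 5P.
2P: tangent at (10, 29): λ = (3·10² + 1)/(2·29) ≡ 22/27. 27⁻¹ ≡ 23 (mod 31), so λ ≡ 22·23 ≡ 10.
  x = λ² - 10 - 10 = 100 - 20 ≡ 18; y = λ·(10 - 18) - 29 ≡ 15. → (18, 15)
3P: (18, 15) + (10, 29). λ = (29 - 15)/(10 - 18) ≡ 14/23 mod 31. 23⁻¹ ≡ 27 (mod 31), so λ ≡ 6.
  x = λ² - 18 - 10 = 36 - 28 ≡ 8; y = λ·(18 - 8) - 15 ≡ 14. → (8, 14)
4P: (8, 14) + (10, 29). λ = (29 - 14)/(10 - 8) ≡ 15/2 mod 31. 2⁻¹ ≡ 16 (mod 31) since 2·16 = 32 ≡ 1, so λ ≡ 23.
  x = λ² - 8 - 10 = 529 - 18 ≡ 15; y = λ·(8 - 15) - 14 ≡ 11. → (15, 11)
5P: (15, 11) + (10, 29). λ = (29 - 11)/(10 - 15) ≡ 18/26 mod 31. 26⁻¹ ≡ 6 (mod 31) since 26·6 = 156 ≡ 1, so λ ≡ 15.
  x = λ² - 15 - 10 = 225 - 25 ≡ 14; y = λ·(15 - 14) - 11 ≡ 4. → (14, 4)

(14, 4)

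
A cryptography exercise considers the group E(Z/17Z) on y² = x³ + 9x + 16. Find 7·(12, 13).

O

Write P = (12, 13).
Double-and-add on 7 = (111)₂. Start with P = (12, 13) for the leading 1-bit.
double: tangent at (12, 13): λ = (3·12² + 9)/(2·13) ≡ 16/9. 9⁻¹ ≡ 2 (mod 17) since 9·2 = 18 ≡ 1, so λ ≡ 16·2 ≡ 15.
  x = λ² - 12 - 12 = 225 - 24 ≡ 14; y = λ·(12 - 14) - 13 ≡ 8. → (14, 8)
add P: (14, 8) + (12, 13). λ = (13 - 8)/(12 - 14) ≡ 5/15 mod 17. 15⁻¹ ≡ 8 (mod 17), so λ ≡ 6.
  x = λ² - 14 - 12 = 36 - 26 ≡ 10; y = λ·(14 - 10) - 8 ≡ 16. → (10, 16)
double: tangent at (10, 16): λ = (3·10² + 9)/(2·16) ≡ 3/15. 15⁻¹ ≡ 8 (mod 17), so λ ≡ 3·8 ≡ 7.
  x = λ² - 10 - 10 = 49 - 20 ≡ 12; y = λ·(10 - 12) - 16 ≡ 4. → (12, 4)
add P: (12, 4) + (12, 13): same x and y₁ ≡ -y₂, so the sum is O.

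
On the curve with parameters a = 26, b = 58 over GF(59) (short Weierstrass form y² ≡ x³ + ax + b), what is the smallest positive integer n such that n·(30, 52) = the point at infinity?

2P: tangent at (30, 52): λ = (3·30² + 26)/(2·52) ≡ 12/45. 45⁻¹ ≡ 21 (mod 59), so λ ≡ 12·21 ≡ 16.
  x = λ² - 30 - 30 = 256 - 60 ≡ 19; y = λ·(30 - 19) - 52 ≡ 6. → (19, 6)
3P: (19, 6) + (30, 52). λ = (52 - 6)/(30 - 19) ≡ 46/11 mod 59. 11⁻¹ ≡ 43 (mod 59), so λ ≡ 31.
  x = λ² - 19 - 30 = 961 - 49 ≡ 27; y = λ·(19 - 27) - 6 ≡ 41. → (27, 41)
4P: (27, 41) + (30, 52). λ = (52 - 41)/(30 - 27) ≡ 11/3 mod 59. 3⁻¹ ≡ 20 (mod 59) since 3·20 = 60 ≡ 1, so λ ≡ 43.
  x = λ² - 27 - 30 = 1849 - 57 ≡ 22; y = λ·(27 - 22) - 41 ≡ 56. → (22, 56)
5P: (22, 56) + (30, 52). λ = (52 - 56)/(30 - 22) ≡ 55/8 mod 59. 8⁻¹ ≡ 37 (mod 59), so λ ≡ 29.
  x = λ² - 22 - 30 = 841 - 52 ≡ 22; y = λ·(22 - 22) - 56 ≡ 3. → (22, 3)
6P: (22, 3) + (30, 52). λ = (52 - 3)/(30 - 22) ≡ 49/8 mod 59. 8⁻¹ ≡ 37 (mod 59), so λ ≡ 43.
  x = λ² - 22 - 30 = 1849 - 52 ≡ 27; y = λ·(22 - 27) - 3 ≡ 18. → (27, 18)
7P: (27, 18) + (30, 52). λ = (52 - 18)/(30 - 27) ≡ 34/3 mod 59. 3⁻¹ ≡ 20 (mod 59), so λ ≡ 31.
  x = λ² - 27 - 30 = 961 - 57 ≡ 19; y = λ·(27 - 19) - 18 ≡ 53. → (19, 53)
8P: (19, 53) + (30, 52). λ = (52 - 53)/(30 - 19) ≡ 58/11 mod 59. 11⁻¹ ≡ 43 (mod 59) since 11·43 = 473 ≡ 1, so λ ≡ 16.
  x = λ² - 19 - 30 = 256 - 49 ≡ 30; y = λ·(19 - 30) - 53 ≡ 7. → (30, 7)
9P: (30, 7) + (30, 52): same x and y₁ ≡ -y₂, so the sum is the point at infinity.
9P = the point at infinity, so the order is 9.

9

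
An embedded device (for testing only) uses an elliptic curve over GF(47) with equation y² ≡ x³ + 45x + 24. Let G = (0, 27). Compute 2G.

tangent at (0, 27): λ = (3·0² + 45)/(2·27) ≡ 45/7. 7⁻¹ ≡ 27 (mod 47), so λ ≡ 45·27 ≡ 40.
  x = λ² - 0 - 0 = 1600 - 0 ≡ 2; y = λ·(0 - 2) - 27 ≡ 34. → (2, 34)

(2, 34)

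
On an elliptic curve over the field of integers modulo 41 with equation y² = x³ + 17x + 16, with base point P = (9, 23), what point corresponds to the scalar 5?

(22, 38)

Double-and-add on 5 = (101)₂. Start with P = (9, 23) for the leading 1-bit.
double: tangent at (9, 23): λ = (3·9² + 17)/(2·23) ≡ 14/5. 5⁻¹ ≡ 33 (mod 41) since 5·33 = 165 ≡ 1, so λ ≡ 14·33 ≡ 11.
  x = λ² - 9 - 9 = 121 - 18 ≡ 21; y = λ·(9 - 21) - 23 ≡ 9. → (21, 9)
double: tangent at (21, 9): λ = (3·21² + 17)/(2·9) ≡ 28/18. 18⁻¹ ≡ 16 (mod 41), so λ ≡ 28·16 ≡ 38.
  x = λ² - 21 - 21 = 1444 - 42 ≡ 8; y = λ·(21 - 8) - 9 ≡ 34. → (8, 34)
add P: (8, 34) + (9, 23). λ = (23 - 34)/(9 - 8) ≡ 30/1 mod 41. 1⁻¹ ≡ 1 (mod 41), so λ ≡ 30.
  x = λ² - 8 - 9 = 900 - 17 ≡ 22; y = λ·(8 - 22) - 34 ≡ 38. → (22, 38)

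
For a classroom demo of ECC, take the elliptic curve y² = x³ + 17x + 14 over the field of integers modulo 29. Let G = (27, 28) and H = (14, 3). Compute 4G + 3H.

First 4G:
Double-and-add on 4 = (100)₂. Start with G = (27, 28) for the leading 1-bit.
double: tangent at (27, 28): λ = (3·27² + 17)/(2·28) ≡ 0/27. 27⁻¹ ≡ 14 (mod 29) since 27·14 = 378 ≡ 1, so λ ≡ 0·14 ≡ 0.
  x = λ² - 27 - 27 = 0 - 54 ≡ 4; y = λ·(27 - 4) - 28 ≡ 1. → (4, 1)
double: tangent at (4, 1): λ = (3·4² + 17)/(2·1) ≡ 7/2. 2⁻¹ ≡ 15 (mod 29) since 2·15 = 30 ≡ 1, so λ ≡ 7·15 ≡ 18.
  x = λ² - 4 - 4 = 324 - 8 ≡ 26; y = λ·(4 - 26) - 1 ≡ 9. → (26, 9)
4G = (26, 9).
Next 3H:
Repeated addition: build up to 3H.
2H: tangent at (14, 3): λ = (3·14² + 17)/(2·3) ≡ 25/6. 6⁻¹ ≡ 5 (mod 29), so λ ≡ 25·5 ≡ 9.
  x = λ² - 14 - 14 = 81 - 28 ≡ 24; y = λ·(14 - 24) - 3 ≡ 23. → (24, 23)
3H: (24, 23) + (14, 3). λ = (3 - 23)/(14 - 24) ≡ 9/19 mod 29. 19⁻¹ ≡ 26 (mod 29) since 19·26 = 494 ≡ 1, so λ ≡ 2.
  x = λ² - 24 - 14 = 4 - 38 ≡ 24; y = λ·(24 - 24) - 23 ≡ 6. → (24, 6)
3H = (24, 6).
Finally 4G + 3H:
(26, 9) + (24, 6). λ = (6 - 9)/(24 - 26) ≡ 26/27 mod 29. 27⁻¹ ≡ 14 (mod 29), so λ ≡ 16.
  x = λ² - 26 - 24 = 256 - 50 ≡ 3; y = λ·(26 - 3) - 9 ≡ 11. → (3, 11)

(3, 11)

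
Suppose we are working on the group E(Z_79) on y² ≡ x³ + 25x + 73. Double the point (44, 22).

tangent at (44, 22): λ = (3·44² + 25)/(2·22) ≡ 66/44. 44⁻¹ ≡ 9 (mod 79), so λ ≡ 66·9 ≡ 41.
  x = λ² - 44 - 44 = 1681 - 88 ≡ 13; y = λ·(44 - 13) - 22 ≡ 64. → (13, 64)

(13, 64)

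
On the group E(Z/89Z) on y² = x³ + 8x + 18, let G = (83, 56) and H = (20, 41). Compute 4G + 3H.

First 4G:
Double-and-add on 4 = (100)₂. Start with G = (83, 56) for the leading 1-bit.
double: tangent at (83, 56): λ = (3·83² + 8)/(2·56) ≡ 27/23. 23⁻¹ ≡ 31 (mod 89), so λ ≡ 27·31 ≡ 36.
  x = λ² - 83 - 83 = 1296 - 166 ≡ 62; y = λ·(83 - 62) - 56 ≡ 77. → (62, 77)
double: tangent at (62, 77): λ = (3·62² + 8)/(2·77) ≡ 59/65. 65⁻¹ ≡ 63 (mod 89) since 65·63 = 4095 ≡ 1, so λ ≡ 59·63 ≡ 68.
  x = λ² - 62 - 62 = 4624 - 124 ≡ 50; y = λ·(62 - 50) - 77 ≡ 27. → (50, 27)
4G = (50, 27).
Next 3H:
Repeated addition: build up to 3H.
2H: tangent at (20, 41): λ = (3·20² + 8)/(2·41) ≡ 51/82. 82⁻¹ ≡ 38 (mod 89) since 82·38 = 3116 ≡ 1, so λ ≡ 51·38 ≡ 69.
  x = λ² - 20 - 20 = 4761 - 40 ≡ 4; y = λ·(20 - 4) - 41 ≡ 84. → (4, 84)
3H: (4, 84) + (20, 41). λ = (41 - 84)/(20 - 4) ≡ 46/16 mod 89. 16⁻¹ ≡ 39 (mod 89) since 16·39 = 624 ≡ 1, so λ ≡ 14.
  x = λ² - 4 - 20 = 196 - 24 ≡ 83; y = λ·(4 - 83) - 84 ≡ 56. → (83, 56)
3H = (83, 56).
Finally 4G + 3H:
(50, 27) + (83, 56). λ = (56 - 27)/(83 - 50) ≡ 29/33 mod 89. 33⁻¹ ≡ 27 (mod 89), so λ ≡ 71.
  x = λ² - 50 - 83 = 5041 - 133 ≡ 13; y = λ·(50 - 13) - 27 ≡ 19. → (13, 19)

(13, 19)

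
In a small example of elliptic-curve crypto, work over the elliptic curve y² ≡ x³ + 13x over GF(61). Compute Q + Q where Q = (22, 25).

tangent at (22, 25): λ = (3·22² + 13)/(2·25) ≡ 1/50. 50⁻¹ ≡ 11 (mod 61) since 50·11 = 550 ≡ 1, so λ ≡ 1·11 ≡ 11.
  x = λ² - 22 - 22 = 121 - 44 ≡ 16; y = λ·(22 - 16) - 25 ≡ 41. → (16, 41)

(16, 41)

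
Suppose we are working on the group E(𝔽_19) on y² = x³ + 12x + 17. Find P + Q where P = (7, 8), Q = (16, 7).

(7, 8) + (16, 7). λ = (7 - 8)/(16 - 7) ≡ 18/9 mod 19. 9⁻¹ ≡ 17 (mod 19), so λ ≡ 2.
  x = λ² - 7 - 16 = 4 - 23 ≡ 0; y = λ·(7 - 0) - 8 ≡ 6. → (0, 6)

(0, 6)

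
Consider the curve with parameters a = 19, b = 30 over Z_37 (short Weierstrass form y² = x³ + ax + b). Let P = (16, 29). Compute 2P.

tangent at (16, 29): λ = (3·16² + 19)/(2·29) ≡ 10/21. 21⁻¹ ≡ 30 (mod 37), so λ ≡ 10·30 ≡ 4.
  x = λ² - 16 - 16 = 16 - 32 ≡ 21; y = λ·(16 - 21) - 29 ≡ 25. → (21, 25)

(21, 25)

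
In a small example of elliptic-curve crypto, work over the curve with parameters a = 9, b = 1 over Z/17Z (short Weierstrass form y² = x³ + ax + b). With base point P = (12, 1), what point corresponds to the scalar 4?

(4, 13)

Repeated addition: build up to 4P.
2P: tangent at (12, 1): λ = (3·12² + 9)/(2·1) ≡ 16/2. 2⁻¹ ≡ 9 (mod 17) since 2·9 = 18 ≡ 1, so λ ≡ 16·9 ≡ 8.
  x = λ² - 12 - 12 = 64 - 24 ≡ 6; y = λ·(12 - 6) - 1 ≡ 13. → (6, 13)
3P: (6, 13) + (12, 1). λ = (1 - 13)/(12 - 6) ≡ 5/6 mod 17. 6⁻¹ ≡ 3 (mod 17), so λ ≡ 15.
  x = λ² - 6 - 12 = 225 - 18 ≡ 3; y = λ·(6 - 3) - 13 ≡ 15. → (3, 15)
4P: (3, 15) + (12, 1). λ = (1 - 15)/(12 - 3) ≡ 3/9 mod 17. 9⁻¹ ≡ 2 (mod 17), so λ ≡ 6.
  x = λ² - 3 - 12 = 36 - 15 ≡ 4; y = λ·(3 - 4) - 15 ≡ 13. → (4, 13)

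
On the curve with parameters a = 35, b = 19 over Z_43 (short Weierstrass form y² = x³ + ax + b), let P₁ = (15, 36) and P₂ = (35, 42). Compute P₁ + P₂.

(9, 26)

(15, 36) + (35, 42). λ = (42 - 36)/(35 - 15) ≡ 6/20 mod 43. 20⁻¹ ≡ 28 (mod 43), so λ ≡ 39.
  x = λ² - 15 - 35 = 1521 - 50 ≡ 9; y = λ·(15 - 9) - 36 ≡ 26. → (9, 26)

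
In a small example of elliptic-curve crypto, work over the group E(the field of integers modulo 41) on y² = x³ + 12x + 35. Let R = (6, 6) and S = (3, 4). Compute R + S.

(6, 6) + (3, 4). λ = (4 - 6)/(3 - 6) ≡ 39/38 mod 41. 38⁻¹ ≡ 27 (mod 41) since 38·27 = 1026 ≡ 1, so λ ≡ 28.
  x = λ² - 6 - 3 = 784 - 9 ≡ 37; y = λ·(6 - 37) - 6 ≡ 28. → (37, 28)

(37, 28)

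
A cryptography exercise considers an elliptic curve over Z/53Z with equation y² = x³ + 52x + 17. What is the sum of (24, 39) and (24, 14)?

O

The two points share x = 24 and their y-coordinates satisfy 39 + 14 ≡ 0 (mod 53), so they are inverses. Their sum is the point at infinity.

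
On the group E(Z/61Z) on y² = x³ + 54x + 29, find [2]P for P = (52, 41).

tangent at (52, 41): λ = (3·52² + 54)/(2·41) ≡ 53/21. 21⁻¹ ≡ 32 (mod 61), so λ ≡ 53·32 ≡ 49.
  x = λ² - 52 - 52 = 2401 - 104 ≡ 40; y = λ·(52 - 40) - 41 ≡ 59. → (40, 59)

(40, 59)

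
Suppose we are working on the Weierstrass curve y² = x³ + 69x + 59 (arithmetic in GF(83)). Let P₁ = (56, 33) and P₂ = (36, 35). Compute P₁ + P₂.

(56, 33) + (36, 35). λ = (35 - 33)/(36 - 56) ≡ 2/63 mod 83. 63⁻¹ ≡ 29 (mod 83), so λ ≡ 58.
  x = λ² - 56 - 36 = 3364 - 92 ≡ 35; y = λ·(56 - 35) - 33 ≡ 23. → (35, 23)

(35, 23)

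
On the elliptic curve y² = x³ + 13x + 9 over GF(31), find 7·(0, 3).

(16, 29)

Write P = (0, 3).
Double-and-add on 7 = (111)₂. Start with P = (0, 3) for the leading 1-bit.
double: tangent at (0, 3): λ = (3·0² + 13)/(2·3) ≡ 13/6. 6⁻¹ ≡ 26 (mod 31) since 6·26 = 156 ≡ 1, so λ ≡ 13·26 ≡ 28.
  x = λ² - 0 - 0 = 784 - 0 ≡ 9; y = λ·(0 - 9) - 3 ≡ 24. → (9, 24)
add P: (9, 24) + (0, 3). λ = (3 - 24)/(0 - 9) ≡ 10/22 mod 31. 22⁻¹ ≡ 24 (mod 31), so λ ≡ 23.
  x = λ² - 9 - 0 = 529 - 9 ≡ 24; y = λ·(9 - 24) - 24 ≡ 3. → (24, 3)
double: tangent at (24, 3): λ = (3·24² + 13)/(2·3) ≡ 5/6. 6⁻¹ ≡ 26 (mod 31), so λ ≡ 5·26 ≡ 6.
  x = λ² - 24 - 24 = 36 - 48 ≡ 19; y = λ·(24 - 19) - 3 ≡ 27. → (19, 27)
add P: (19, 27) + (0, 3). λ = (3 - 27)/(0 - 19) ≡ 7/12 mod 31. 12⁻¹ ≡ 13 (mod 31), so λ ≡ 29.
  x = λ² - 19 - 0 = 841 - 19 ≡ 16; y = λ·(19 - 16) - 27 ≡ 29. → (16, 29)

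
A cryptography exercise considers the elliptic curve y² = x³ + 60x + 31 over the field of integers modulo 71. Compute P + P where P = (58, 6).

tangent at (58, 6): λ = (3·58² + 60)/(2·6) ≡ 70/12. 12⁻¹ ≡ 6 (mod 71), so λ ≡ 70·6 ≡ 65.
  x = λ² - 58 - 58 = 4225 - 116 ≡ 62; y = λ·(58 - 62) - 6 ≡ 18. → (62, 18)

(62, 18)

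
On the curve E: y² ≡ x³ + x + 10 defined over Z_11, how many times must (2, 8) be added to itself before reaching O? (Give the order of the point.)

2P: tangent at (2, 8): λ = (3·2² + 1)/(2·8) ≡ 2/5. 5⁻¹ ≡ 9 (mod 11), so λ ≡ 2·9 ≡ 7.
  x = λ² - 2 - 2 = 49 - 4 ≡ 1; y = λ·(2 - 1) - 8 ≡ 10. → (1, 10)
3P: (1, 10) + (2, 8). λ = (8 - 10)/(2 - 1) ≡ 9/1 mod 11. 1⁻¹ ≡ 1 (mod 11) since 1·1 = 1 ≡ 1, so λ ≡ 9.
  x = λ² - 1 - 2 = 81 - 3 ≡ 1; y = λ·(1 - 1) - 10 ≡ 1. → (1, 1)
4P: (1, 1) + (2, 8). λ = (8 - 1)/(2 - 1) ≡ 7/1 mod 11. 1⁻¹ ≡ 1 (mod 11) since 1·1 = 1 ≡ 1, so λ ≡ 7.
  x = λ² - 1 - 2 = 49 - 3 ≡ 2; y = λ·(1 - 2) - 1 ≡ 3. → (2, 3)
5P: (2, 3) + (2, 8): same x and y₁ ≡ -y₂, so the sum is O.
5P = O, so the order is 5.

5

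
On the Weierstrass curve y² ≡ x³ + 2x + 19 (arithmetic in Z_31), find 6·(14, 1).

(18, 11)

Write P = (14, 1).
Repeated addition: build up to 6P.
2P: tangent at (14, 1): λ = (3·14² + 2)/(2·1) ≡ 1/2. 2⁻¹ ≡ 16 (mod 31), so λ ≡ 1·16 ≡ 16.
  x = λ² - 14 - 14 = 256 - 28 ≡ 11; y = λ·(14 - 11) - 1 ≡ 16. → (11, 16)
3P: (11, 16) + (14, 1). λ = (1 - 16)/(14 - 11) ≡ 16/3 mod 31. 3⁻¹ ≡ 21 (mod 31), so λ ≡ 26.
  x = λ² - 11 - 14 = 676 - 25 ≡ 0; y = λ·(11 - 0) - 16 ≡ 22. → (0, 22)
4P: (0, 22) + (14, 1). λ = (1 - 22)/(14 - 0) ≡ 10/14 mod 31. 14⁻¹ ≡ 20 (mod 31), so λ ≡ 14.
  x = λ² - 0 - 14 = 196 - 14 ≡ 27; y = λ·(0 - 27) - 22 ≡ 3. → (27, 3)
5P: (27, 3) + (14, 1). λ = (1 - 3)/(14 - 27) ≡ 29/18 mod 31. 18⁻¹ ≡ 19 (mod 31) since 18·19 = 342 ≡ 1, so λ ≡ 24.
  x = λ² - 27 - 14 = 576 - 41 ≡ 8; y = λ·(27 - 8) - 3 ≡ 19. → (8, 19)
6P: (8, 19) + (14, 1). λ = (1 - 19)/(14 - 8) ≡ 13/6 mod 31. 6⁻¹ ≡ 26 (mod 31), so λ ≡ 28.
  x = λ² - 8 - 14 = 784 - 22 ≡ 18; y = λ·(8 - 18) - 19 ≡ 11. → (18, 11)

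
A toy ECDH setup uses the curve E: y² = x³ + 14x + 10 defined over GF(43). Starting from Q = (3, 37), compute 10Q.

(19, 30)

Repeated addition: build up to 10Q.
2Q: tangent at (3, 37): λ = (3·3² + 14)/(2·37) ≡ 41/31. 31⁻¹ ≡ 25 (mod 43) since 31·25 = 775 ≡ 1, so λ ≡ 41·25 ≡ 36.
  x = λ² - 3 - 3 = 1296 - 6 ≡ 0; y = λ·(3 - 0) - 37 ≡ 28. → (0, 28)
3Q: (0, 28) + (3, 37). λ = (37 - 28)/(3 - 0) ≡ 9/3 mod 43. 3⁻¹ ≡ 29 (mod 43), so λ ≡ 3.
  x = λ² - 0 - 3 = 9 - 3 ≡ 6; y = λ·(0 - 6) - 28 ≡ 40. → (6, 40)
4Q: (6, 40) + (3, 37). λ = (37 - 40)/(3 - 6) ≡ 40/40 mod 43. 40⁻¹ ≡ 14 (mod 43), so λ ≡ 1.
  x = λ² - 6 - 3 = 1 - 9 ≡ 35; y = λ·(6 - 35) - 40 ≡ 17. → (35, 17)
5Q: (35, 17) + (3, 37). λ = (37 - 17)/(3 - 35) ≡ 20/11 mod 43. 11⁻¹ ≡ 4 (mod 43) since 11·4 = 44 ≡ 1, so λ ≡ 37.
  x = λ² - 35 - 3 = 1369 - 38 ≡ 41; y = λ·(35 - 41) - 17 ≡ 19. → (41, 19)
6Q: (41, 19) + (3, 37). λ = (37 - 19)/(3 - 41) ≡ 18/5 mod 43. 5⁻¹ ≡ 26 (mod 43), so λ ≡ 38.
  x = λ² - 41 - 3 = 1444 - 44 ≡ 24; y = λ·(41 - 24) - 19 ≡ 25. → (24, 25)
7Q: (24, 25) + (3, 37). λ = (37 - 25)/(3 - 24) ≡ 12/22 mod 43. 22⁻¹ ≡ 2 (mod 43) since 22·2 = 44 ≡ 1, so λ ≡ 24.
  x = λ² - 24 - 3 = 576 - 27 ≡ 33; y = λ·(24 - 33) - 25 ≡ 17. → (33, 17)
8Q: (33, 17) + (3, 37). λ = (37 - 17)/(3 - 33) ≡ 20/13 mod 43. 13⁻¹ ≡ 10 (mod 43), so λ ≡ 28.
  x = λ² - 33 - 3 = 784 - 36 ≡ 17; y = λ·(33 - 17) - 17 ≡ 1. → (17, 1)
9Q: (17, 1) + (3, 37). λ = (37 - 1)/(3 - 17) ≡ 36/29 mod 43. 29⁻¹ ≡ 3 (mod 43), so λ ≡ 22.
  x = λ² - 17 - 3 = 484 - 20 ≡ 34; y = λ·(17 - 34) - 1 ≡ 12. → (34, 12)
10Q: (34, 12) + (3, 37). λ = (37 - 12)/(3 - 34) ≡ 25/12 mod 43. 12⁻¹ ≡ 18 (mod 43), so λ ≡ 20.
  x = λ² - 34 - 3 = 400 - 37 ≡ 19; y = λ·(34 - 19) - 12 ≡ 30. → (19, 30)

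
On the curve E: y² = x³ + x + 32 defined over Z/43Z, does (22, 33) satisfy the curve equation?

y² = 33² ≡ 14; x³ + 1x + 32 = 10702 ≡ 38 (mod 43). 14 ≠ 38.

no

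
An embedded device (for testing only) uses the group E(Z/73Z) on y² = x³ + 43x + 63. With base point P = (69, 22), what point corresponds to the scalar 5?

Double-and-add on 5 = (101)₂. Start with P = (69, 22) for the leading 1-bit.
double: tangent at (69, 22): λ = (3·69² + 43)/(2·22) ≡ 18/44. 44⁻¹ ≡ 5 (mod 73), so λ ≡ 18·5 ≡ 17.
  x = λ² - 69 - 69 = 289 - 138 ≡ 5; y = λ·(69 - 5) - 22 ≡ 44. → (5, 44)
double: tangent at (5, 44): λ = (3·5² + 43)/(2·44) ≡ 45/15. 15⁻¹ ≡ 39 (mod 73), so λ ≡ 45·39 ≡ 3.
  x = λ² - 5 - 5 = 9 - 10 ≡ 72; y = λ·(5 - 72) - 44 ≡ 47. → (72, 47)
add P: (72, 47) + (69, 22). λ = (22 - 47)/(69 - 72) ≡ 48/70 mod 73. 70⁻¹ ≡ 24 (mod 73), so λ ≡ 57.
  x = λ² - 72 - 69 = 3249 - 141 ≡ 42; y = λ·(72 - 42) - 47 ≡ 57. → (42, 57)

(42, 57)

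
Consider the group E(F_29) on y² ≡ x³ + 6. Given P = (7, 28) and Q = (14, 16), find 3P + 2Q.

First 3P:
Repeated addition: build up to 3P.
2P: tangent at (7, 28): λ = (3·7² + 0)/(2·28) ≡ 2/27. 27⁻¹ ≡ 14 (mod 29) since 27·14 = 378 ≡ 1, so λ ≡ 2·14 ≡ 28.
  x = λ² - 7 - 7 = 784 - 14 ≡ 16; y = λ·(7 - 16) - 28 ≡ 10. → (16, 10)
3P: (16, 10) + (7, 28). λ = (28 - 10)/(7 - 16) ≡ 18/20 mod 29. 20⁻¹ ≡ 16 (mod 29), so λ ≡ 27.
  x = λ² - 16 - 7 = 729 - 23 ≡ 10; y = λ·(16 - 10) - 10 ≡ 7. → (10, 7)
3P = (10, 7).
Next 2Q:
Repeated addition: build up to 2Q.
2Q: tangent at (14, 16): λ = (3·14² + 0)/(2·16) ≡ 8/3. 3⁻¹ ≡ 10 (mod 29), so λ ≡ 8·10 ≡ 22.
  x = λ² - 14 - 14 = 484 - 28 ≡ 21; y = λ·(14 - 21) - 16 ≡ 4. → (21, 4)
2Q = (21, 4).
Finally 3P + 2Q:
(10, 7) + (21, 4). λ = (4 - 7)/(21 - 10) ≡ 26/11 mod 29. 11⁻¹ ≡ 8 (mod 29), so λ ≡ 5.
  x = λ² - 10 - 21 = 25 - 31 ≡ 23; y = λ·(10 - 23) - 7 ≡ 15. → (23, 15)

(23, 15)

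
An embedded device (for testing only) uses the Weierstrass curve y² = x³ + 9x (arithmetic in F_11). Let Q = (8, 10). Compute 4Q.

Double-and-add on 4 = (100)₂. Start with Q = (8, 10) for the leading 1-bit.
double: tangent at (8, 10): λ = (3·8² + 9)/(2·10) ≡ 3/9. 9⁻¹ ≡ 5 (mod 11), so λ ≡ 3·5 ≡ 4.
  x = λ² - 8 - 8 = 16 - 16 ≡ 0; y = λ·(8 - 0) - 10 ≡ 0. → (0, 0)
double: (0, 0) + (0, 0): same x and y₁ ≡ -y₂, so the sum is O.

O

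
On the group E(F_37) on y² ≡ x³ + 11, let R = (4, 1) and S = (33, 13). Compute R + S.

(30, 1)

(4, 1) + (33, 13). λ = (13 - 1)/(33 - 4) ≡ 12/29 mod 37. 29⁻¹ ≡ 23 (mod 37), so λ ≡ 17.
  x = λ² - 4 - 33 = 289 - 37 ≡ 30; y = λ·(4 - 30) - 1 ≡ 1. → (30, 1)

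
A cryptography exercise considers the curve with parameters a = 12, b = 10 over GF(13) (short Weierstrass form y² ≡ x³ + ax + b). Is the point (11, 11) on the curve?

y² = 11² ≡ 4; x³ + 12x + 10 = 1473 ≡ 4 (mod 13). 4 = 4.

yes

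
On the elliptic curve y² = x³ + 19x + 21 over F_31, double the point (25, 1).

tangent at (25, 1): λ = (3·25² + 19)/(2·1) ≡ 3/2. 2⁻¹ ≡ 16 (mod 31) since 2·16 = 32 ≡ 1, so λ ≡ 3·16 ≡ 17.
  x = λ² - 25 - 25 = 289 - 50 ≡ 22; y = λ·(25 - 22) - 1 ≡ 19. → (22, 19)

(22, 19)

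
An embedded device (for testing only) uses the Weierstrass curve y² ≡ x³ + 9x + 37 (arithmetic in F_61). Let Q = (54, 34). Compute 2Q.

tangent at (54, 34): λ = (3·54² + 9)/(2·34) ≡ 34/7. 7⁻¹ ≡ 35 (mod 61), so λ ≡ 34·35 ≡ 31.
  x = λ² - 54 - 54 = 961 - 108 ≡ 60; y = λ·(54 - 60) - 34 ≡ 24. → (60, 24)

(60, 24)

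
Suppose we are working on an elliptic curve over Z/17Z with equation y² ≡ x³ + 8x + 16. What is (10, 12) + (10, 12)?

tangent at (10, 12): λ = (3·10² + 8)/(2·12) ≡ 2/7. 7⁻¹ ≡ 5 (mod 17) since 7·5 = 35 ≡ 1, so λ ≡ 2·5 ≡ 10.
  x = λ² - 10 - 10 = 100 - 20 ≡ 12; y = λ·(10 - 12) - 12 ≡ 2. → (12, 2)

(12, 2)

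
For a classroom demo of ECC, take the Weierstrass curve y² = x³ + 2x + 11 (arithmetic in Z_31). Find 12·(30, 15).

(27, 30)

Write P = (30, 15).
Repeated addition: build up to 12P.
2P: tangent at (30, 15): λ = (3·30² + 2)/(2·15) ≡ 5/30. 30⁻¹ ≡ 30 (mod 31), so λ ≡ 5·30 ≡ 26.
  x = λ² - 30 - 30 = 676 - 60 ≡ 27; y = λ·(30 - 27) - 15 ≡ 1. → (27, 1)
3P: (27, 1) + (30, 15). λ = (15 - 1)/(30 - 27) ≡ 14/3 mod 31. 3⁻¹ ≡ 21 (mod 31) since 3·21 = 63 ≡ 1, so λ ≡ 15.
  x = λ² - 27 - 30 = 225 - 57 ≡ 13; y = λ·(27 - 13) - 1 ≡ 23. → (13, 23)
4P: (13, 23) + (30, 15). λ = (15 - 23)/(30 - 13) ≡ 23/17 mod 31. 17⁻¹ ≡ 11 (mod 31), so λ ≡ 5.
  x = λ² - 13 - 30 = 25 - 43 ≡ 13; y = λ·(13 - 13) - 23 ≡ 8. → (13, 8)
5P: (13, 8) + (30, 15). λ = (15 - 8)/(30 - 13) ≡ 7/17 mod 31. 17⁻¹ ≡ 11 (mod 31) since 17·11 = 187 ≡ 1, so λ ≡ 15.
  x = λ² - 13 - 30 = 225 - 43 ≡ 27; y = λ·(13 - 27) - 8 ≡ 30. → (27, 30)
6P: (27, 30) + (30, 15). λ = (15 - 30)/(30 - 27) ≡ 16/3 mod 31. 3⁻¹ ≡ 21 (mod 31), so λ ≡ 26.
  x = λ² - 27 - 30 = 676 - 57 ≡ 30; y = λ·(27 - 30) - 30 ≡ 16. → (30, 16)
7P: (30, 16) + (30, 15): same x and y₁ ≡ -y₂, so the sum is O.
8P: O + (30, 15) = (30, 15) (identity).
9P: tangent at (30, 15): λ = (3·30² + 2)/(2·15) ≡ 5/30. 30⁻¹ ≡ 30 (mod 31), so λ ≡ 5·30 ≡ 26.
  x = λ² - 30 - 30 = 676 - 60 ≡ 27; y = λ·(30 - 27) - 15 ≡ 1. → (27, 1)
10P: (27, 1) + (30, 15). λ = (15 - 1)/(30 - 27) ≡ 14/3 mod 31. 3⁻¹ ≡ 21 (mod 31), so λ ≡ 15.
  x = λ² - 27 - 30 = 225 - 57 ≡ 13; y = λ·(27 - 13) - 1 ≡ 23. → (13, 23)
11P: (13, 23) + (30, 15). λ = (15 - 23)/(30 - 13) ≡ 23/17 mod 31. 17⁻¹ ≡ 11 (mod 31) since 17·11 = 187 ≡ 1, so λ ≡ 5.
  x = λ² - 13 - 30 = 25 - 43 ≡ 13; y = λ·(13 - 13) - 23 ≡ 8. → (13, 8)
12P: (13, 8) + (30, 15). λ = (15 - 8)/(30 - 13) ≡ 7/17 mod 31. 17⁻¹ ≡ 11 (mod 31), so λ ≡ 15.
  x = λ² - 13 - 30 = 225 - 43 ≡ 27; y = λ·(13 - 27) - 8 ≡ 30. → (27, 30)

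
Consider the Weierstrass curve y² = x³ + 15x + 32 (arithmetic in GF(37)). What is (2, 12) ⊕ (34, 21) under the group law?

(2, 12) + (34, 21). λ = (21 - 12)/(34 - 2) ≡ 9/32 mod 37. 32⁻¹ ≡ 22 (mod 37), so λ ≡ 13.
  x = λ² - 2 - 34 = 169 - 36 ≡ 22; y = λ·(2 - 22) - 12 ≡ 24. → (22, 24)

(22, 24)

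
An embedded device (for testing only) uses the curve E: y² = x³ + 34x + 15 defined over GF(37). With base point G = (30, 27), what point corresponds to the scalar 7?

Repeated addition: build up to 7G.
2G: tangent at (30, 27): λ = (3·30² + 34)/(2·27) ≡ 33/17. 17⁻¹ ≡ 24 (mod 37), so λ ≡ 33·24 ≡ 15.
  x = λ² - 30 - 30 = 225 - 60 ≡ 17; y = λ·(30 - 17) - 27 ≡ 20. → (17, 20)
3G: (17, 20) + (30, 27). λ = (27 - 20)/(30 - 17) ≡ 7/13 mod 37. 13⁻¹ ≡ 20 (mod 37) since 13·20 = 260 ≡ 1, so λ ≡ 29.
  x = λ² - 17 - 30 = 841 - 47 ≡ 17; y = λ·(17 - 17) - 20 ≡ 17. → (17, 17)
4G: (17, 17) + (30, 27). λ = (27 - 17)/(30 - 17) ≡ 10/13 mod 37. 13⁻¹ ≡ 20 (mod 37), so λ ≡ 15.
  x = λ² - 17 - 30 = 225 - 47 ≡ 30; y = λ·(17 - 30) - 17 ≡ 10. → (30, 10)
5G: (30, 10) + (30, 27): same x and y₁ ≡ -y₂, so the sum is O.
6G: O + (30, 27) = (30, 27) (identity).
7G: tangent at (30, 27): λ = (3·30² + 34)/(2·27) ≡ 33/17. 17⁻¹ ≡ 24 (mod 37), so λ ≡ 33·24 ≡ 15.
  x = λ² - 30 - 30 = 225 - 60 ≡ 17; y = λ·(30 - 17) - 27 ≡ 20. → (17, 20)

(17, 20)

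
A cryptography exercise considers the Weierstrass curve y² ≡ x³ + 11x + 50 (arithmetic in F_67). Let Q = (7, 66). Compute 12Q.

(1, 53)

Double-and-add on 12 = (1100)₂. Start with Q = (7, 66) for the leading 1-bit.
double: tangent at (7, 66): λ = (3·7² + 11)/(2·66) ≡ 24/65. 65⁻¹ ≡ 33 (mod 67), so λ ≡ 24·33 ≡ 55.
  x = λ² - 7 - 7 = 3025 - 14 ≡ 63; y = λ·(7 - 63) - 66 ≡ 3. → (63, 3)
add Q: (63, 3) + (7, 66). λ = (66 - 3)/(7 - 63) ≡ 63/11 mod 67. 11⁻¹ ≡ 61 (mod 67), so λ ≡ 24.
  x = λ² - 63 - 7 = 576 - 70 ≡ 37; y = λ·(63 - 37) - 3 ≡ 18. → (37, 18)
double: tangent at (37, 18): λ = (3·37² + 11)/(2·18) ≡ 31/36. 36⁻¹ ≡ 54 (mod 67) since 36·54 = 1944 ≡ 1, so λ ≡ 31·54 ≡ 66.
  x = λ² - 37 - 37 = 4356 - 74 ≡ 61; y = λ·(37 - 61) - 18 ≡ 6. → (61, 6)
double: tangent at (61, 6): λ = (3·61² + 11)/(2·6) ≡ 52/12. 12⁻¹ ≡ 28 (mod 67) since 12·28 = 336 ≡ 1, so λ ≡ 52·28 ≡ 49.
  x = λ² - 61 - 61 = 2401 - 122 ≡ 1; y = λ·(61 - 1) - 6 ≡ 53. → (1, 53)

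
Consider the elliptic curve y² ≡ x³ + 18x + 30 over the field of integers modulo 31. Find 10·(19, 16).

Write Q = (19, 16).
Repeated addition: build up to 10Q.
2Q: tangent at (19, 16): λ = (3·19² + 18)/(2·16) ≡ 16/1. 1⁻¹ ≡ 1 (mod 31) since 1·1 = 1 ≡ 1, so λ ≡ 16·1 ≡ 16.
  x = λ² - 19 - 19 = 256 - 38 ≡ 1; y = λ·(19 - 1) - 16 ≡ 24. → (1, 24)
3Q: (1, 24) + (19, 16). λ = (16 - 24)/(19 - 1) ≡ 23/18 mod 31. 18⁻¹ ≡ 19 (mod 31) since 18·19 = 342 ≡ 1, so λ ≡ 3.
  x = λ² - 1 - 19 = 9 - 20 ≡ 20; y = λ·(1 - 20) - 24 ≡ 12. → (20, 12)
4Q: (20, 12) + (19, 16). λ = (16 - 12)/(19 - 20) ≡ 4/30 mod 31. 30⁻¹ ≡ 30 (mod 31), so λ ≡ 27.
  x = λ² - 20 - 19 = 729 - 39 ≡ 8; y = λ·(20 - 8) - 12 ≡ 2. → (8, 2)
5Q: (8, 2) + (19, 16). λ = (16 - 2)/(19 - 8) ≡ 14/11 mod 31. 11⁻¹ ≡ 17 (mod 31) since 11·17 = 187 ≡ 1, so λ ≡ 21.
  x = λ² - 8 - 19 = 441 - 27 ≡ 11; y = λ·(8 - 11) - 2 ≡ 28. → (11, 28)
6Q: (11, 28) + (19, 16). λ = (16 - 28)/(19 - 11) ≡ 19/8 mod 31. 8⁻¹ ≡ 4 (mod 31) since 8·4 = 32 ≡ 1, so λ ≡ 14.
  x = λ² - 11 - 19 = 196 - 30 ≡ 11; y = λ·(11 - 11) - 28 ≡ 3. → (11, 3)
7Q: (11, 3) + (19, 16). λ = (16 - 3)/(19 - 11) ≡ 13/8 mod 31. 8⁻¹ ≡ 4 (mod 31), so λ ≡ 21.
  x = λ² - 11 - 19 = 441 - 30 ≡ 8; y = λ·(11 - 8) - 3 ≡ 29. → (8, 29)
8Q: (8, 29) + (19, 16). λ = (16 - 29)/(19 - 8) ≡ 18/11 mod 31. 11⁻¹ ≡ 17 (mod 31) since 11·17 = 187 ≡ 1, so λ ≡ 27.
  x = λ² - 8 - 19 = 729 - 27 ≡ 20; y = λ·(8 - 20) - 29 ≡ 19. → (20, 19)
9Q: (20, 19) + (19, 16). λ = (16 - 19)/(19 - 20) ≡ 28/30 mod 31. 30⁻¹ ≡ 30 (mod 31) since 30·30 = 900 ≡ 1, so λ ≡ 3.
  x = λ² - 20 - 19 = 9 - 39 ≡ 1; y = λ·(20 - 1) - 19 ≡ 7. → (1, 7)
10Q: (1, 7) + (19, 16). λ = (16 - 7)/(19 - 1) ≡ 9/18 mod 31. 18⁻¹ ≡ 19 (mod 31), so λ ≡ 16.
  x = λ² - 1 - 19 = 256 - 20 ≡ 19; y = λ·(1 - 19) - 7 ≡ 15. → (19, 15)

(19, 15)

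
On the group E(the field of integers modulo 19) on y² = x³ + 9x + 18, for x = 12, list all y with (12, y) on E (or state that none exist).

7, 12

x³ + 9x + 18 = 1854 ≡ 11 (mod 19).
Square roots of 11 mod 19: 7 and 12 (since 7² = 49 ≡ 11).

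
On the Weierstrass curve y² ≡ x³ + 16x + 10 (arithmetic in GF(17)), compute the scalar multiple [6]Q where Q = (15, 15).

(12, 14)

Repeated addition: build up to 6Q.
2Q: tangent at (15, 15): λ = (3·15² + 16)/(2·15) ≡ 11/13. 13⁻¹ ≡ 4 (mod 17), so λ ≡ 11·4 ≡ 10.
  x = λ² - 15 - 15 = 100 - 30 ≡ 2; y = λ·(15 - 2) - 15 ≡ 13. → (2, 13)
3Q: (2, 13) + (15, 15). λ = (15 - 13)/(15 - 2) ≡ 2/13 mod 17. 13⁻¹ ≡ 4 (mod 17), so λ ≡ 8.
  x = λ² - 2 - 15 = 64 - 17 ≡ 13; y = λ·(2 - 13) - 13 ≡ 1. → (13, 1)
4Q: (13, 1) + (15, 15). λ = (15 - 1)/(15 - 13) ≡ 14/2 mod 17. 2⁻¹ ≡ 9 (mod 17), so λ ≡ 7.
  x = λ² - 13 - 15 = 49 - 28 ≡ 4; y = λ·(13 - 4) - 1 ≡ 11. → (4, 11)
5Q: (4, 11) + (15, 15). λ = (15 - 11)/(15 - 4) ≡ 4/11 mod 17. 11⁻¹ ≡ 14 (mod 17), so λ ≡ 5.
  x = λ² - 4 - 15 = 25 - 19 ≡ 6; y = λ·(4 - 6) - 11 ≡ 13. → (6, 13)
6Q: (6, 13) + (15, 15). λ = (15 - 13)/(15 - 6) ≡ 2/9 mod 17. 9⁻¹ ≡ 2 (mod 17), so λ ≡ 4.
  x = λ² - 6 - 15 = 16 - 21 ≡ 12; y = λ·(6 - 12) - 13 ≡ 14. → (12, 14)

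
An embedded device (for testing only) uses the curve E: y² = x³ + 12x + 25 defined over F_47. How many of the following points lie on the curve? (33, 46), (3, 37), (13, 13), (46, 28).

1

(33, 46): 46² ≡ 1, rhs ≡ 27 → off.
(3, 37): 37² ≡ 6, rhs ≡ 41 → off.
(13, 13): 13² ≡ 28, rhs ≡ 28 → on.
(46, 28): 28² ≡ 32, rhs ≡ 12 → off.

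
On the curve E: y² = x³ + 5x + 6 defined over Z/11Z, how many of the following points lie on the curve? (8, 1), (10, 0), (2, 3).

1

(8, 1): 1² ≡ 1, rhs ≡ 8 → off.
(10, 0): 0² ≡ 0, rhs ≡ 0 → on.
(2, 3): 3² ≡ 9, rhs ≡ 2 → off.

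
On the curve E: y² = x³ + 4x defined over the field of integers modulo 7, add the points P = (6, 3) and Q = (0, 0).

(6, 3) + (0, 0). λ = (0 - 3)/(0 - 6) ≡ 4/1 mod 7. 1⁻¹ ≡ 1 (mod 7), so λ ≡ 4.
  x = λ² - 6 - 0 = 16 - 6 ≡ 3; y = λ·(6 - 3) - 3 ≡ 2. → (3, 2)

(3, 2)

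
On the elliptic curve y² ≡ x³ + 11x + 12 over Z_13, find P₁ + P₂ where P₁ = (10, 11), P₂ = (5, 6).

(10, 11) + (5, 6). λ = (6 - 11)/(5 - 10) ≡ 8/8 mod 13. 8⁻¹ ≡ 5 (mod 13) since 8·5 = 40 ≡ 1, so λ ≡ 1.
  x = λ² - 10 - 5 = 1 - 15 ≡ 12; y = λ·(10 - 12) - 11 ≡ 0. → (12, 0)

(12, 0)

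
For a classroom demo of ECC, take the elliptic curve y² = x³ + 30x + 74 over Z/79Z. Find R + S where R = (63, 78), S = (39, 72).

(61, 41)

(63, 78) + (39, 72). λ = (72 - 78)/(39 - 63) ≡ 73/55 mod 79. 55⁻¹ ≡ 23 (mod 79), so λ ≡ 20.
  x = λ² - 63 - 39 = 400 - 102 ≡ 61; y = λ·(63 - 61) - 78 ≡ 41. → (61, 41)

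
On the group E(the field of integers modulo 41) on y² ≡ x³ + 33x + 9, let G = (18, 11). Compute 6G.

(0, 3)

Double-and-add on 6 = (110)₂. Start with G = (18, 11) for the leading 1-bit.
double: tangent at (18, 11): λ = (3·18² + 33)/(2·11) ≡ 21/22. 22⁻¹ ≡ 28 (mod 41), so λ ≡ 21·28 ≡ 14.
  x = λ² - 18 - 18 = 196 - 36 ≡ 37; y = λ·(18 - 37) - 11 ≡ 10. → (37, 10)
add G: (37, 10) + (18, 11). λ = (11 - 10)/(18 - 37) ≡ 1/22 mod 41. 22⁻¹ ≡ 28 (mod 41) since 22·28 = 616 ≡ 1, so λ ≡ 28.
  x = λ² - 37 - 18 = 784 - 55 ≡ 32; y = λ·(37 - 32) - 10 ≡ 7. → (32, 7)
double: tangent at (32, 7): λ = (3·32² + 33)/(2·7) ≡ 30/14. 14⁻¹ ≡ 3 (mod 41), so λ ≡ 30·3 ≡ 8.
  x = λ² - 32 - 32 = 64 - 64 ≡ 0; y = λ·(32 - 0) - 7 ≡ 3. → (0, 3)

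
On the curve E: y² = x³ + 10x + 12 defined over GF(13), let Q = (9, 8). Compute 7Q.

Repeated addition: build up to 7Q.
2Q: tangent at (9, 8): λ = (3·9² + 10)/(2·8) ≡ 6/3. 3⁻¹ ≡ 9 (mod 13), so λ ≡ 6·9 ≡ 2.
  x = λ² - 9 - 9 = 4 - 18 ≡ 12; y = λ·(9 - 12) - 8 ≡ 12. → (12, 12)
3Q: (12, 12) + (9, 8). λ = (8 - 12)/(9 - 12) ≡ 9/10 mod 13. 10⁻¹ ≡ 4 (mod 13) since 10·4 = 40 ≡ 1, so λ ≡ 10.
  x = λ² - 12 - 9 = 100 - 21 ≡ 1; y = λ·(12 - 1) - 12 ≡ 7. → (1, 7)
4Q: (1, 7) + (9, 8). λ = (8 - 7)/(9 - 1) ≡ 1/8 mod 13. 8⁻¹ ≡ 5 (mod 13), so λ ≡ 5.
  x = λ² - 1 - 9 = 25 - 10 ≡ 2; y = λ·(1 - 2) - 7 ≡ 1. → (2, 1)
5Q: (2, 1) + (9, 8). λ = (8 - 1)/(9 - 2) ≡ 7/7 mod 13. 7⁻¹ ≡ 2 (mod 13), so λ ≡ 1.
  x = λ² - 2 - 9 = 1 - 11 ≡ 3; y = λ·(2 - 3) - 1 ≡ 11. → (3, 11)
6Q: (3, 11) + (9, 8). λ = (8 - 11)/(9 - 3) ≡ 10/6 mod 13. 6⁻¹ ≡ 11 (mod 13), so λ ≡ 6.
  x = λ² - 3 - 9 = 36 - 12 ≡ 11; y = λ·(3 - 11) - 11 ≡ 6. → (11, 6)
7Q: (11, 6) + (9, 8). λ = (8 - 6)/(9 - 11) ≡ 2/11 mod 13. 11⁻¹ ≡ 6 (mod 13), so λ ≡ 12.
  x = λ² - 11 - 9 = 144 - 20 ≡ 7; y = λ·(11 - 7) - 6 ≡ 3. → (7, 3)

(7, 3)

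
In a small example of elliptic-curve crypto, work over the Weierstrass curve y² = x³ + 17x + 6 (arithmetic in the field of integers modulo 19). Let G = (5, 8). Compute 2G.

tangent at (5, 8): λ = (3·5² + 17)/(2·8) ≡ 16/16. 16⁻¹ ≡ 6 (mod 19) since 16·6 = 96 ≡ 1, so λ ≡ 16·6 ≡ 1.
  x = λ² - 5 - 5 = 1 - 10 ≡ 10; y = λ·(5 - 10) - 8 ≡ 6. → (10, 6)

(10, 6)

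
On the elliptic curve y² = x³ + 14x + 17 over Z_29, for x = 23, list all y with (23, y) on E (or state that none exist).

x³ + 14x + 17 = 12506 ≡ 7 (mod 29).
Square roots of 7 mod 29: 6 and 23 (since 6² = 36 ≡ 7).

6, 23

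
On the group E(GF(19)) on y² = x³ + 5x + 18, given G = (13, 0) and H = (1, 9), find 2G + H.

First 2G:
Repeated addition: build up to 2G.
2G: (13, 0) + (13, 0): same x and y₁ ≡ -y₂, so the sum is ∞.
2G = ∞.
Finally 2G + H:
∞ + (1, 9) = (1, 9) (identity).

(1, 9)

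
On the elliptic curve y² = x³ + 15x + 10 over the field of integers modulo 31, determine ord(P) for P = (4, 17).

5

2P: tangent at (4, 17): λ = (3·4² + 15)/(2·17) ≡ 1/3. 3⁻¹ ≡ 21 (mod 31), so λ ≡ 1·21 ≡ 21.
  x = λ² - 4 - 4 = 441 - 8 ≡ 30; y = λ·(4 - 30) - 17 ≡ 26. → (30, 26)
3P: (30, 26) + (4, 17). λ = (17 - 26)/(4 - 30) ≡ 22/5 mod 31. 5⁻¹ ≡ 25 (mod 31) since 5·25 = 125 ≡ 1, so λ ≡ 23.
  x = λ² - 30 - 4 = 529 - 34 ≡ 30; y = λ·(30 - 30) - 26 ≡ 5. → (30, 5)
4P: (30, 5) + (4, 17). λ = (17 - 5)/(4 - 30) ≡ 12/5 mod 31. 5⁻¹ ≡ 25 (mod 31) since 5·25 = 125 ≡ 1, so λ ≡ 21.
  x = λ² - 30 - 4 = 441 - 34 ≡ 4; y = λ·(30 - 4) - 5 ≡ 14. → (4, 14)
5P: (4, 14) + (4, 17): same x and y₁ ≡ -y₂, so the sum is ∞.
5P = ∞, so the order is 5.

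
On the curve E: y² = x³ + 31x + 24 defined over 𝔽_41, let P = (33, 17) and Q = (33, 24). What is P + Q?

The two points share x = 33 and their y-coordinates satisfy 17 + 24 ≡ 0 (mod 41), so they are inverses. Their sum is 𝒪.

O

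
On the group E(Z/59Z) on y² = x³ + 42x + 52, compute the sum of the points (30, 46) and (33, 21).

(30, 46) + (33, 21). λ = (21 - 46)/(33 - 30) ≡ 34/3 mod 59. 3⁻¹ ≡ 20 (mod 59) since 3·20 = 60 ≡ 1, so λ ≡ 31.
  x = λ² - 30 - 33 = 961 - 63 ≡ 13; y = λ·(30 - 13) - 46 ≡ 9. → (13, 9)

(13, 9)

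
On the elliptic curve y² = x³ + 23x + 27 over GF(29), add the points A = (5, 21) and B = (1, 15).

(5, 21) + (1, 15). λ = (15 - 21)/(1 - 5) ≡ 23/25 mod 29. 25⁻¹ ≡ 7 (mod 29), so λ ≡ 16.
  x = λ² - 5 - 1 = 256 - 6 ≡ 18; y = λ·(5 - 18) - 21 ≡ 3. → (18, 3)

(18, 3)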